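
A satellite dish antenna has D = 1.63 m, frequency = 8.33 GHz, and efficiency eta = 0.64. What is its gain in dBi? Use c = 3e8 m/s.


lambda = c/f = 3e8 / 8.33e+09 = 0.03601441 m
G = eta*(pi*D/lambda)^2 = 0.64*(pi*1.63/0.03601441)^2
G = 12939.0509 (linear)
G = 10*log10(12939.0509) = 41.1190 dBi

41.1190 dBi


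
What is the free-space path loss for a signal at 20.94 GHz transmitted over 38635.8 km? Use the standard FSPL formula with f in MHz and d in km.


f = 20.94 GHz = 20940.0000 MHz
d = 38635.8 km
FSPL = 32.44 + 20*log10(20940.0000) + 20*log10(38635.8)
FSPL = 32.44 + 86.4195 + 91.7398
FSPL = 210.5993 dB

210.5993 dB


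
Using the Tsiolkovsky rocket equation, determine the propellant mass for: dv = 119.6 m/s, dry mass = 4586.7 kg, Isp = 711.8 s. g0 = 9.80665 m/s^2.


ve = Isp * g0 = 711.8 * 9.80665 = 6980.373470 m/s
mass ratio = exp(dv/ve) = exp(119.6/6980.373470) = 1.01728138
m_prop = m_dry * (mr - 1) = 4586.7 * (1.01728138 - 1)
m_prop = 79.2645 kg

79.2645 kg


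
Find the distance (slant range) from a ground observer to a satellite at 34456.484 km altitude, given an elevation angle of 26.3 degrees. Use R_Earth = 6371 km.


h = 34456.484 km, el = 26.3 deg
d = -R_E*sin(el) + sqrt((R_E*sin(el))^2 + 2*R_E*h + h^2)
d = -6371.0000*sin(0.4590216) + sqrt((6371.0000*0.4430712)^2 + 2*6371.0000*34456.484 + 34456.484^2)
d = 37603.2005 km

37603.2005 km


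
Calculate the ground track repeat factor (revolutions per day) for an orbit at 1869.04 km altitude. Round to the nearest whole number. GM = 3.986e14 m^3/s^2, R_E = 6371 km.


r = 8.24004e+06 m
T = 2*pi*sqrt(r^3/mu) = 7443.9801 s = 124.0663 min
revs/day = 1440 / 124.0663 = 11.6067
Rounded: 12 revolutions per day

12 revolutions per day


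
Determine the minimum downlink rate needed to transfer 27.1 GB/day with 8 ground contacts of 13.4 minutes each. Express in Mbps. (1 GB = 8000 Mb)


total contact time = 8 * 13.4 * 60 = 6432.0000 s
data = 27.1 GB = 216800.0000 Mb
rate = 216800.0000 / 6432.0000 = 33.7065 Mbps

33.7065 Mbps


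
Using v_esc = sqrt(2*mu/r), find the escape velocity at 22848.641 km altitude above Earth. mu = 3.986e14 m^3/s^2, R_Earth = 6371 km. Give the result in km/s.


r = 6371.0 + 22848.641 = 29219.6410 km = 2.9219641e+07 m
v_esc = sqrt(2*mu/r) = sqrt(2*3.986e14 / 2.9219641e+07)
v_esc = 5223.3149 m/s = 5.2233 km/s

5.2233 km/s


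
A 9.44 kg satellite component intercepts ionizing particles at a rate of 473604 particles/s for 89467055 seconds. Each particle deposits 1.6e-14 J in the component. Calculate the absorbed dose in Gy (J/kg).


Total energy deposited = rate * time * E_per
  = 473604 * 89467055 * 1.6e-14 = 0.6779513 J
Dose = E_total / mass = 0.6779513 / 9.44
Dose = 0.07181687 Gy

0.0718 Gy


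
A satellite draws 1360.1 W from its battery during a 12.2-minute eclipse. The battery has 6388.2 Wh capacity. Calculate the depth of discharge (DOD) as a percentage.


E_used = P * t / 60 = 1360.1 * 12.2 / 60 = 276.5537 Wh
DOD = E_used / E_total * 100 = 276.5537 / 6388.2 * 100
DOD = 4.3291 %

4.3291 %


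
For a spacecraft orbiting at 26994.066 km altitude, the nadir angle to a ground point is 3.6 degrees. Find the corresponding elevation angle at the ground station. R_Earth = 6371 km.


r = R_E + alt = 33365.0660 km
Law of sines in the satellite / Earth-center / ground-point triangle:
  sin(nadir)/R_E = sin(90 + el)/r  =>  cos(el) = (r/R_E)*sin(nadir)
cos(el) = (33365.0660 / 6371.0000) * sin(3.6 deg) = 0.3288353
el = arccos(0.3288353) = 70.8019 deg
(Earth-central angle = 90 - nadir - el = 15.5981 deg)

70.8019 degrees


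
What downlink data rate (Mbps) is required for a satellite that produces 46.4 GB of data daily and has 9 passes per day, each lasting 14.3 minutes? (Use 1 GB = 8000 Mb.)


total contact time = 9 * 14.3 * 60 = 7722.0000 s
data = 46.4 GB = 371200.0000 Mb
rate = 371200.0000 / 7722.0000 = 48.0704 Mbps

48.0704 Mbps


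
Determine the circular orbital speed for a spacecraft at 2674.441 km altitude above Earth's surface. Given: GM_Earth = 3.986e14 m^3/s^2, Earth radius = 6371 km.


r = R_E + alt = 6371.0 + 2674.441 = 9045.4410 km = 9.045441e+06 m
v = sqrt(mu/r) = sqrt(3.986e14 / 9.045441e+06) = 6638.2526 m/s = 6.6383 km/s

6.6383 km/s


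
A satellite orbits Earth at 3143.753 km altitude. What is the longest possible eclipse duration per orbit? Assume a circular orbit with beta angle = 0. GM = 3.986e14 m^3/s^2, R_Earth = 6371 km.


r = 9514.7530 km
T = 153.9417 min
Eclipse fraction = arcsin(R_E/r)/pi = arcsin(6371.0000/9514.7530)/pi
= arcsin(0.6695917)/pi = 0.2335309
Eclipse duration = 0.2335309 * 153.9417 = 35.9501 min

35.9501 minutes


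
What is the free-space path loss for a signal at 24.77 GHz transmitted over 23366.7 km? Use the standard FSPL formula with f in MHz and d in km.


f = 24.77 GHz = 24770.0000 MHz
d = 23366.7 km
FSPL = 32.44 + 20*log10(24770.0000) + 20*log10(23366.7)
FSPL = 32.44 + 87.8785 + 87.3719
FSPL = 207.6905 dB

207.6905 dB


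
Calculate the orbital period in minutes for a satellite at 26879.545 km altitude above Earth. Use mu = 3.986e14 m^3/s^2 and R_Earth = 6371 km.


r = 33250.5450 km = 3.3250545e+07 m
T = 2*pi*sqrt(r^3/mu) = 2*pi*sqrt(3.6761761e+22 / 3.986e14)
T = 60340.5651 s = 1005.6761 min

1005.6761 minutes


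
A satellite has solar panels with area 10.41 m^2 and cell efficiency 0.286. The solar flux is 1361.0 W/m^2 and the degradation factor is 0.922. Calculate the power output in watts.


P = area * eta * S * degradation
P = 10.41 * 0.286 * 1361.0 * 0.922
P = 3735.9909 W

3735.9909 W


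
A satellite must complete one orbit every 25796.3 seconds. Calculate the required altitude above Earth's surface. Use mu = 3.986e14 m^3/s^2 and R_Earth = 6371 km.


T = 25796.3 s
r = (mu*T^2/(4*pi^2))^(1/3) = (3.986e14 * 25796.3^2 / (4*pi^2))^(1/3)
r = 1.8869662e+07 m = 18869.6625 km
alt = r - R_E = 18869.6625 - 6371 = 12498.6625 km

12498.6625 km


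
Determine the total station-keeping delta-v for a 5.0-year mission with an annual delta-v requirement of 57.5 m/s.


dV = rate * years = 57.5 * 5.0
dV = 287.5000 m/s

287.5000 m/s


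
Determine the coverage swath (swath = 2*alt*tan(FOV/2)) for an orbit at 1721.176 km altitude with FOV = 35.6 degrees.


FOV = 35.6 deg = 0.6213372 rad
swath = 2 * alt * tan(FOV/2) = 2 * 1721.176 * tan(0.3106686)
swath = 2 * 1721.176 * 0.3210649
swath = 1105.2183 km

1105.2183 km


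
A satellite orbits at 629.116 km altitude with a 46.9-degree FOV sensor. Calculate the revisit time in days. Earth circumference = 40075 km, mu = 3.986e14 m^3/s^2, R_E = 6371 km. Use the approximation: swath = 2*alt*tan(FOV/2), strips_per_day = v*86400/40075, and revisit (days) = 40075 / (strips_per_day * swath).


swath = 2*629.116*tan(0.4092797) = 545.7897 km
v = sqrt(mu/r) = 7545.9866 m/s = 7.5460 km/s
strips/day = v*86400/40075 = 7.5460*86400/40075 = 16.2688
coverage/day = strips * swath = 16.2688 * 545.7897 = 8879.3587 km
revisit = 40075 / 8879.3587 = 4.5133 days

4.5133 days


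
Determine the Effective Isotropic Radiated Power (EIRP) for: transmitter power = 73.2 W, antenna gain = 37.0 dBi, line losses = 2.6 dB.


Pt = 73.2 W = 18.6451 dBW
EIRP = Pt_dBW + Gt - losses = 18.6451 + 37.0 - 2.6 = 53.0451 dBW

53.0451 dBW


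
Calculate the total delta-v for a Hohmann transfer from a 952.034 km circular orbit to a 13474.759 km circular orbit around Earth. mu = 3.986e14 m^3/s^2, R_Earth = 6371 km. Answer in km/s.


r1 = 7323.0340 km = 7.323034e+06 m
r2 = 19845.7590 km = 1.9845759e+07 m
dv1 = sqrt(mu/r1)*(sqrt(2*r2/(r1+r2)) - 1) = 1539.6342 m/s
dv2 = sqrt(mu/r2)*(1 - sqrt(2*r1/(r1+r2))) = 1191.1308 m/s
total dv = |dv1| + |dv2| = 1539.6342 + 1191.1308 = 2730.7650 m/s = 2.7308 km/s

2.7308 km/s


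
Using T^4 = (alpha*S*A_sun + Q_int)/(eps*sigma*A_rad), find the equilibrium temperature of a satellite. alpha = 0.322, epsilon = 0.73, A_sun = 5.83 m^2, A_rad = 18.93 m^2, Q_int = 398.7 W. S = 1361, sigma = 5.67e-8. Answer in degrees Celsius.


Numerator = alpha*S*A_sun + Q_int = 0.322*1361*5.83 + 398.7 = 2953.6509 W
Denominator = eps*sigma*A_rad = 0.73*5.67e-8*18.93 = 7.8353163e-07 W/K^4
T^4 = 3.7696638e+09 K^4
T = 247.7854 K = -25.3646 C

-25.3646 degrees Celsius


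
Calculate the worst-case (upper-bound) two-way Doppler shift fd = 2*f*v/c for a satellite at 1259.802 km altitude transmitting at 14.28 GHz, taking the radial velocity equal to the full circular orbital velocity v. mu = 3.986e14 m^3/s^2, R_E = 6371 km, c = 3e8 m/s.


r = 7.630802e+06 m
v = sqrt(mu/r) = 7227.4244 m/s (worst-case radial velocity)
f = 14.28 GHz = 1.428e+10 Hz
fd = 2*f*v/c = 2*1.428e+10*7227.4244/3.0e+08
fd = 688050.7984 Hz

688050.7984 Hz


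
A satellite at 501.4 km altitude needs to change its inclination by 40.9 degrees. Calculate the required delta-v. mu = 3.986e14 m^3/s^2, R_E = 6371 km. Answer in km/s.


r = 6872.4000 km = 6.8724e+06 m
V = sqrt(mu/r) = 7615.7807 m/s
di = 40.9 deg = 0.7138397 rad
dV = 2*V*sin(di/2) = 2*7615.7807*sin(0.3569198)
dV = 5321.7529 m/s = 5.3218 km/s

5.3218 km/s


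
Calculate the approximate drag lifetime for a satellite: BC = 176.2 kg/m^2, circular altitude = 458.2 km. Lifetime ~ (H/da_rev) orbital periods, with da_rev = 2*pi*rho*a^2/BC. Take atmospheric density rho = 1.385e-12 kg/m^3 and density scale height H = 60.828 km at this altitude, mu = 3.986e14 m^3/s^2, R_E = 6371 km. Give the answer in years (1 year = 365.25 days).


a = R_E + alt = 6829.2000 km = 6.8292e+06 m
da_rev = 2*pi*rho*a^2/BC = 2*pi*1.385e-12*(6.8292e+06)^2/176.2 = 2.303368 m per revolution
N = H/da_rev = 60828.0000 m / 2.303368 m = 26408.2812 revolutions
P = 2*pi*sqrt(a^3/mu) = 5616.5027 s
lifetime = N*P = 26408.2812 * 5616.5027 = 1.4832218e+08 s = 1716.6919 days
years = 1716.6919 / 365.25 = 4.7000 years

4.7000 years


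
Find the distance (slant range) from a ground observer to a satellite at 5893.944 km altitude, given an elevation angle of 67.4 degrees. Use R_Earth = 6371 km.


h = 5893.944 km, el = 67.4 deg
d = -R_E*sin(el) + sqrt((R_E*sin(el))^2 + 2*R_E*h + h^2)
d = -6371.0000*sin(1.1764) + sqrt((6371.0000*0.9232102)^2 + 2*6371.0000*5893.944 + 5893.944^2)
d = 6136.3164 km

6136.3164 km


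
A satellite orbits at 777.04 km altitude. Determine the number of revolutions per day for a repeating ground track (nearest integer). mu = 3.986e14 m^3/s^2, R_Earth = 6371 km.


r = 7.14804e+06 m
T = 2*pi*sqrt(r^3/mu) = 6014.3913 s = 100.2399 min
revs/day = 1440 / 100.2399 = 14.3655
Rounded: 14 revolutions per day

14 revolutions per day


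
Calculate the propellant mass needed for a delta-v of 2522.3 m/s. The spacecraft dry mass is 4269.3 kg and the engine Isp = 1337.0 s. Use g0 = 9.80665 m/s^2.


ve = Isp * g0 = 1337.0 * 9.80665 = 13111.491050 m/s
mass ratio = exp(dv/ve) = exp(2522.3/13111.491050) = 1.21212284
m_prop = m_dry * (mr - 1) = 4269.3 * (1.21212284 - 1)
m_prop = 905.6161 kg

905.6161 kg


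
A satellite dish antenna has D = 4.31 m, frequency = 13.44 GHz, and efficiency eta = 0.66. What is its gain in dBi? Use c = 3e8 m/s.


lambda = c/f = 3e8 / 1.344e+10 = 0.02232143 m
G = eta*(pi*D/lambda)^2 = 0.66*(pi*4.31/0.02232143)^2
G = 242859.0262 (linear)
G = 10*log10(242859.0262) = 53.8535 dBi

53.8535 dBi


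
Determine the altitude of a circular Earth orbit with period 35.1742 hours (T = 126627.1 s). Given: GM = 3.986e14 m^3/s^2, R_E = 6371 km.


T = 126627.1 s
r = (mu*T^2/(4*pi^2))^(1/3) = (3.986e14 * 126627.1^2 / (4*pi^2))^(1/3)
r = 5.4501731e+07 m = 54501.7306 km
alt = r - R_E = 54501.7306 - 6371 = 48130.7306 km

48130.7306 km


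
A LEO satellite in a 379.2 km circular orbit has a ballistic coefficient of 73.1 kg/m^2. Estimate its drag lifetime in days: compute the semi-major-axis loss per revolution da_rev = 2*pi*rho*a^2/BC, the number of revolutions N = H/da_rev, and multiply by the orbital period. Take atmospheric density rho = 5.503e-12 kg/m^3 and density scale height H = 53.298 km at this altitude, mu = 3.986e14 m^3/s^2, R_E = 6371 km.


a = R_E + alt = 6750.2000 km = 6.7502e+06 m
da_rev = 2*pi*rho*a^2/BC = 2*pi*5.503e-12*(6.7502e+06)^2/73.1 = 21.552382 m per revolution
N = H/da_rev = 53298.0000 m / 21.552382 m = 2472.9517 revolutions
P = 2*pi*sqrt(a^3/mu) = 5519.3277 s
lifetime = N*P = 2472.9517 * 5519.3277 = 1.3649031e+07 s = 157.9749 days

157.9749 days


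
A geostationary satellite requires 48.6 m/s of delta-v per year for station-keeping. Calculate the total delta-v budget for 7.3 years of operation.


dV = rate * years = 48.6 * 7.3
dV = 354.7800 m/s

354.7800 m/s


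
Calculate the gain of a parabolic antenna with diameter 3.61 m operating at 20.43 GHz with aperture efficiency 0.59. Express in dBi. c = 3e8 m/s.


lambda = c/f = 3e8 / 2.043e+10 = 0.01468429 m
G = eta*(pi*D/lambda)^2 = 0.59*(pi*3.61/0.01468429)^2
G = 351933.3185 (linear)
G = 10*log10(351933.3185) = 55.4646 dBi

55.4646 dBi


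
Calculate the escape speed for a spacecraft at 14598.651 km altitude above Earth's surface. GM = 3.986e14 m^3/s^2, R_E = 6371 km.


r = 6371.0 + 14598.651 = 20969.6510 km = 2.0969651e+07 m
v_esc = sqrt(2*mu/r) = sqrt(2*3.986e14 / 2.0969651e+07)
v_esc = 6165.7803 m/s = 6.1658 km/s

6.1658 km/s


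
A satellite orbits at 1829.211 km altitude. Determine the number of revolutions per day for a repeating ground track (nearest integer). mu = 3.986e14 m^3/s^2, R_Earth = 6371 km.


r = 8.200211e+06 m
T = 2*pi*sqrt(r^3/mu) = 7390.0736 s = 123.1679 min
revs/day = 1440 / 123.1679 = 11.6914
Rounded: 12 revolutions per day

12 revolutions per day


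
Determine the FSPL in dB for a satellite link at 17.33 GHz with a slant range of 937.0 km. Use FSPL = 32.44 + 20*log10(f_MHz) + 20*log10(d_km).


f = 17.33 GHz = 17330.0000 MHz
d = 937.0 km
FSPL = 32.44 + 20*log10(17330.0000) + 20*log10(937.0)
FSPL = 32.44 + 84.7760 + 59.4348
FSPL = 176.6508 dB

176.6508 dB


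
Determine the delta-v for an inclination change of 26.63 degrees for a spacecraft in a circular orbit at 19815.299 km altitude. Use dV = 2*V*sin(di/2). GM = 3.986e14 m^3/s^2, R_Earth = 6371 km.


r = 26186.2990 km = 2.6186299e+07 m
V = sqrt(mu/r) = 3901.4998 m/s
di = 26.63 deg = 0.4647812 rad
dV = 2*V*sin(di/2) = 2*3901.4998*sin(0.2323906)
dV = 1797.0660 m/s = 1.7971 km/s

1.7971 km/s


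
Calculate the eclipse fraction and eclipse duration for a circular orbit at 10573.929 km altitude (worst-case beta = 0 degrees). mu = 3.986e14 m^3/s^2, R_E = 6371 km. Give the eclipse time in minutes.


r = 16944.9290 km
T = 365.8639 min
Eclipse fraction = arcsin(R_E/r)/pi = arcsin(6371.0000/16944.9290)/pi
= arcsin(0.3759827)/pi = 0.1226948
Eclipse duration = 0.1226948 * 365.8639 = 44.8896 min

44.8896 minutes


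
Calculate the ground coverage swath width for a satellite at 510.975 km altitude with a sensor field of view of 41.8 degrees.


FOV = 41.8 deg = 0.7295476 rad
swath = 2 * alt * tan(FOV/2) = 2 * 510.975 * tan(0.3647738)
swath = 2 * 510.975 * 0.3818629
swath = 390.2448 km

390.2448 km


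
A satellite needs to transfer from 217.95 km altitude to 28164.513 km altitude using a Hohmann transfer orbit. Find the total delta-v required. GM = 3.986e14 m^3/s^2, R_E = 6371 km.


r1 = 6588.9500 km = 6.58895e+06 m
r2 = 34535.5130 km = 3.4535513e+07 m
dv1 = sqrt(mu/r1)*(sqrt(2*r2/(r1+r2)) - 1) = 2302.0824 m/s
dv2 = sqrt(mu/r2)*(1 - sqrt(2*r1/(r1+r2))) = 1474.1839 m/s
total dv = |dv1| + |dv2| = 2302.0824 + 1474.1839 = 3776.2663 m/s = 3.7763 km/s

3.7763 km/s


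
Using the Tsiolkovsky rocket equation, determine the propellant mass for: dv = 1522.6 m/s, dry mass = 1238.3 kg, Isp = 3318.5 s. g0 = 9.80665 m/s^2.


ve = Isp * g0 = 3318.5 * 9.80665 = 32543.368025 m/s
mass ratio = exp(dv/ve) = exp(1522.6/32543.368025) = 1.04789857
m_prop = m_dry * (mr - 1) = 1238.3 * (1.04789857 - 1)
m_prop = 59.3128 kg

59.3128 kg


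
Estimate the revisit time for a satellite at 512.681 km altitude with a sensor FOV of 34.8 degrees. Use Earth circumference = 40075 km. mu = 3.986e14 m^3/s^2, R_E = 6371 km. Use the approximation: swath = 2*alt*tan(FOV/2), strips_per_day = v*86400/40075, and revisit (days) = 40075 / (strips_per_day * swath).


swath = 2*512.681*tan(0.3036873) = 321.3290 km
v = sqrt(mu/r) = 7609.5378 m/s = 7.6095 km/s
strips/day = v*86400/40075 = 7.6095*86400/40075 = 16.4058
coverage/day = strips * swath = 16.4058 * 321.3290 = 5271.6719 km
revisit = 40075 / 5271.6719 = 7.6020 days

7.6020 days


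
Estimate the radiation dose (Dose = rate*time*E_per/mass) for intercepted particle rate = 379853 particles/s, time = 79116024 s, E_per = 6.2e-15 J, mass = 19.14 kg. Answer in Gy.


Total energy deposited = rate * time * E_per
  = 379853 * 79116024 * 6.2e-15 = 0.1863252 J
Dose = E_total / mass = 0.1863252 / 19.14
Dose = 0.009734861 Gy

0.0097 Gy


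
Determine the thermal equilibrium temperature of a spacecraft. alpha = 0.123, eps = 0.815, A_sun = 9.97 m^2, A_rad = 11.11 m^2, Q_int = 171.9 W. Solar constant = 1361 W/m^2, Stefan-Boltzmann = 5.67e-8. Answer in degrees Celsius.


Numerator = alpha*S*A_sun + Q_int = 0.123*1361*9.97 + 171.9 = 1840.9079 W
Denominator = eps*sigma*A_rad = 0.815*5.67e-8*11.11 = 5.1339865e-07 W/K^4
T^4 = 3.585728e+09 K^4
T = 244.7058 K = -28.4442 C

-28.4442 degrees Celsius


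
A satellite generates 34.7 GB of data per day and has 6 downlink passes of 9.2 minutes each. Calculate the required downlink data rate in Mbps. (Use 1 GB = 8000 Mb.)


total contact time = 6 * 9.2 * 60 = 3312.0000 s
data = 34.7 GB = 277600.0000 Mb
rate = 277600.0000 / 3312.0000 = 83.8164 Mbps

83.8164 Mbps


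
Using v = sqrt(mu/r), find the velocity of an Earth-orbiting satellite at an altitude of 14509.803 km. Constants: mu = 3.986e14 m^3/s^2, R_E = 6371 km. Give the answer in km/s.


r = R_E + alt = 6371.0 + 14509.803 = 20880.8030 km = 2.0880803e+07 m
v = sqrt(mu/r) = sqrt(3.986e14 / 2.0880803e+07) = 4369.1308 m/s = 4.3691 km/s

4.3691 km/s


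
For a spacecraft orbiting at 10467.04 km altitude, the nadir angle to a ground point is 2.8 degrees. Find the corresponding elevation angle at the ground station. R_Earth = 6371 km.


r = R_E + alt = 16838.0400 km
Law of sines in the satellite / Earth-center / ground-point triangle:
  sin(nadir)/R_E = sin(90 + el)/r  =>  cos(el) = (r/R_E)*sin(nadir)
cos(el) = (16838.0400 / 6371.0000) * sin(2.8 deg) = 0.129106
el = arccos(0.129106) = 82.5821 deg
(Earth-central angle = 90 - nadir - el = 4.6179 deg)

82.5821 degrees


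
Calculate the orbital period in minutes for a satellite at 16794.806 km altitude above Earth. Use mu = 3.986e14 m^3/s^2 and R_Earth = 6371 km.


r = 23165.8060 km = 2.3165806e+07 m
T = 2*pi*sqrt(r^3/mu) = 2*pi*sqrt(1.2432036e+22 / 3.986e14)
T = 35089.9172 s = 584.8320 min

584.8320 minutes


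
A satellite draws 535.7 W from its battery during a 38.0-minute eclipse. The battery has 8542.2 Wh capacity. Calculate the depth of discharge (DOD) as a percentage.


E_used = P * t / 60 = 535.7 * 38.0 / 60 = 339.2767 Wh
DOD = E_used / E_total * 100 = 339.2767 / 8542.2 * 100
DOD = 3.9718 %

3.9718 %


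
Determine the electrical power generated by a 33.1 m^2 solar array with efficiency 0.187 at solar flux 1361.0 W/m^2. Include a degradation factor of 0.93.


P = area * eta * S * degradation
P = 33.1 * 0.187 * 1361.0 * 0.93
P = 7834.4890 W

7834.4890 W


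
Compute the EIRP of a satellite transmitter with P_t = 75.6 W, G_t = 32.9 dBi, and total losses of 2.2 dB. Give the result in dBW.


Pt = 75.6 W = 18.7852 dBW
EIRP = Pt_dBW + Gt - losses = 18.7852 + 32.9 - 2.2 = 49.4852 dBW

49.4852 dBW


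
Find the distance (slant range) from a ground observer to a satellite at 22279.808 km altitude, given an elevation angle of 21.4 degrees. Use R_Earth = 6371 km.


h = 22279.808 km, el = 21.4 deg
d = -R_E*sin(el) + sqrt((R_E*sin(el))^2 + 2*R_E*h + h^2)
d = -6371.0000*sin(0.3735005) + sqrt((6371.0000*0.3648768)^2 + 2*6371.0000*22279.808 + 22279.808^2)
d = 25705.4086 km

25705.4086 km


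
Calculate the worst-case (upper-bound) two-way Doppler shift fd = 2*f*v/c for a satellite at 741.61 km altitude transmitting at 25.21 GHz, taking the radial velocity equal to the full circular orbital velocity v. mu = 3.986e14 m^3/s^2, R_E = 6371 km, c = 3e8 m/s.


r = 7.11261e+06 m
v = sqrt(mu/r) = 7486.0746 m/s (worst-case radial velocity)
f = 25.21 GHz = 2.521e+10 Hz
fd = 2*f*v/c = 2*2.521e+10*7486.0746/3.0e+08
fd = 1.2581596e+06 Hz

1.2582e+06 Hz


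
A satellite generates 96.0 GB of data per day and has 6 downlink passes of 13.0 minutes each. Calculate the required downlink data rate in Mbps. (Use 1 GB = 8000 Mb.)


total contact time = 6 * 13.0 * 60 = 4680.0000 s
data = 96.0 GB = 768000.0000 Mb
rate = 768000.0000 / 4680.0000 = 164.1026 Mbps

164.1026 Mbps


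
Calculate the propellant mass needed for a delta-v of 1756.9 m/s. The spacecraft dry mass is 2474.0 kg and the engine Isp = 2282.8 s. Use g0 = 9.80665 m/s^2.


ve = Isp * g0 = 2282.8 * 9.80665 = 22386.620620 m/s
mass ratio = exp(dv/ve) = exp(1756.9/22386.620620) = 1.08164163
m_prop = m_dry * (mr - 1) = 2474.0 * (1.08164163 - 1)
m_prop = 201.9814 kg

201.9814 kg


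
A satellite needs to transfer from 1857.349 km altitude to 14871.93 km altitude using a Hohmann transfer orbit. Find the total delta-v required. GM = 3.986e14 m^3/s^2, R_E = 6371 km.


r1 = 8228.3490 km = 8.228349e+06 m
r2 = 21242.9300 km = 2.124293e+07 m
dv1 = sqrt(mu/r1)*(sqrt(2*r2/(r1+r2)) - 1) = 1396.6549 m/s
dv2 = sqrt(mu/r2)*(1 - sqrt(2*r1/(r1+r2))) = 1094.8007 m/s
total dv = |dv1| + |dv2| = 1396.6549 + 1094.8007 = 2491.4555 m/s = 2.4915 km/s

2.4915 km/s


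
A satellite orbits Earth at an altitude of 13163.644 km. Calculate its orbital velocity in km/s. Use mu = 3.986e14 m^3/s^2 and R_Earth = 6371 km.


r = R_E + alt = 6371.0 + 13163.644 = 19534.6440 km = 1.9534644e+07 m
v = sqrt(mu/r) = sqrt(3.986e14 / 1.9534644e+07) = 4517.1644 m/s = 4.5172 km/s

4.5172 km/s


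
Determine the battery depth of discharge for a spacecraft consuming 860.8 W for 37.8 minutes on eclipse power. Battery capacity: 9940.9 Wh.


E_used = P * t / 60 = 860.8 * 37.8 / 60 = 542.3040 Wh
DOD = E_used / E_total * 100 = 542.3040 / 9940.9 * 100
DOD = 5.4553 %

5.4553 %


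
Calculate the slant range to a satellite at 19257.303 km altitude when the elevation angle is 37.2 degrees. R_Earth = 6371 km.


h = 19257.303 km, el = 37.2 deg
d = -R_E*sin(el) + sqrt((R_E*sin(el))^2 + 2*R_E*h + h^2)
d = -6371.0000*sin(0.6492625) + sqrt((6371.0000*0.6045991)^2 + 2*6371.0000*19257.303 + 19257.303^2)
d = 21268.9552 km

21268.9552 km


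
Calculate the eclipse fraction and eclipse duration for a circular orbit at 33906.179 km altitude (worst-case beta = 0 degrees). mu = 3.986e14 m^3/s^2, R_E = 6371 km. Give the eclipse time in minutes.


r = 40277.1790 km
T = 1340.7523 min
Eclipse fraction = arcsin(R_E/r)/pi = arcsin(6371.0000/40277.1790)/pi
= arcsin(0.1581789)/pi = 0.05056227
Eclipse duration = 0.05056227 * 1340.7523 = 67.7915 min

67.7915 minutes


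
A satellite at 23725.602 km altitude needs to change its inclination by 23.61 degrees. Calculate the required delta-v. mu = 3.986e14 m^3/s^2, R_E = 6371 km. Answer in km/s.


r = 30096.6020 km = 3.0096602e+07 m
V = sqrt(mu/r) = 3639.2334 m/s
di = 23.61 deg = 0.4120722 rad
dV = 2*V*sin(di/2) = 2*3639.2334*sin(0.2060361)
dV = 1489.0395 m/s = 1.4890 km/s

1.4890 km/s


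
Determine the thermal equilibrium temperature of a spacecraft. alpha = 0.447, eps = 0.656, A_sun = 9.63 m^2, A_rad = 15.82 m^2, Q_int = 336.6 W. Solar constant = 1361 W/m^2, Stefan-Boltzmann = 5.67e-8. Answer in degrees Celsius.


Numerator = alpha*S*A_sun + Q_int = 0.447*1361*9.63 + 336.6 = 6195.1742 W
Denominator = eps*sigma*A_rad = 0.656*5.67e-8*15.82 = 5.8842806e-07 W/K^4
T^4 = 1.0528346e+10 K^4
T = 320.3244 K = 47.1744 C

47.1744 degrees Celsius


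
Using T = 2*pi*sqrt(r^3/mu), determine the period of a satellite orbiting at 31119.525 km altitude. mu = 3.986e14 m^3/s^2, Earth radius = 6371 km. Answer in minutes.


r = 37490.5250 km = 3.7490525e+07 m
T = 2*pi*sqrt(r^3/mu) = 2*pi*sqrt(5.2694412e+22 / 3.986e14)
T = 72242.6227 s = 1204.0437 min

1204.0437 minutes


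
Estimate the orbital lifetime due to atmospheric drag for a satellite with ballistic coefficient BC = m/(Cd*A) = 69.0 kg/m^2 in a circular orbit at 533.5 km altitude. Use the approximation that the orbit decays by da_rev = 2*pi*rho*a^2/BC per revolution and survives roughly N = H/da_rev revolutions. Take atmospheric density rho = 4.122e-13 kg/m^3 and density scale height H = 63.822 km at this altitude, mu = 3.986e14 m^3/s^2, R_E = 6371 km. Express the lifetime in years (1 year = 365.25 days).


a = R_E + alt = 6904.5000 km = 6.9045e+06 m
da_rev = 2*pi*rho*a^2/BC = 2*pi*4.122e-13*(6.9045e+06)^2/69.0 = 1.789383 m per revolution
N = H/da_rev = 63822.0000 m / 1.789383 m = 35667.0489 revolutions
P = 2*pi*sqrt(a^3/mu) = 5709.6511 s
lifetime = N*P = 35667.0489 * 5709.6511 = 2.0364641e+08 s = 2357.0186 days
years = 2357.0186 / 365.25 = 6.4532 years

6.4532 years


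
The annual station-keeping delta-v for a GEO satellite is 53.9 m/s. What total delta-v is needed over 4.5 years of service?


dV = rate * years = 53.9 * 4.5
dV = 242.5500 m/s

242.5500 m/s


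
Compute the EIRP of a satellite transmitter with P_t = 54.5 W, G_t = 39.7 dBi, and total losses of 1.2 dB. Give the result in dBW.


Pt = 54.5 W = 17.3640 dBW
EIRP = Pt_dBW + Gt - losses = 17.3640 + 39.7 - 1.2 = 55.8640 dBW

55.8640 dBW


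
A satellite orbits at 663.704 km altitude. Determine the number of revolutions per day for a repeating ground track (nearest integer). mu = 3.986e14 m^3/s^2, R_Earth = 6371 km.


r = 7.034704e+06 m
T = 2*pi*sqrt(r^3/mu) = 5871.9177 s = 97.8653 min
revs/day = 1440 / 97.8653 = 14.7141
Rounded: 15 revolutions per day

15 revolutions per day


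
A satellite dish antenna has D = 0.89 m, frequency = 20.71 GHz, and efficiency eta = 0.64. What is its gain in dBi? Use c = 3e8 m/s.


lambda = c/f = 3e8 / 2.071e+10 = 0.01448576 m
G = eta*(pi*D/lambda)^2 = 0.64*(pi*0.89/0.01448576)^2
G = 23843.9071 (linear)
G = 10*log10(23843.9071) = 43.7738 dBi

43.7738 dBi


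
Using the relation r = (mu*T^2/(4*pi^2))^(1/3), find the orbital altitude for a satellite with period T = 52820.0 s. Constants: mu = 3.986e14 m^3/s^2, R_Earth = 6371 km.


T = 52820.0 s
r = (mu*T^2/(4*pi^2))^(1/3) = (3.986e14 * 52820.0^2 / (4*pi^2))^(1/3)
r = 3.0426929e+07 m = 30426.9287 km
alt = r - R_E = 30426.9287 - 6371 = 24055.9287 km

24055.9287 km


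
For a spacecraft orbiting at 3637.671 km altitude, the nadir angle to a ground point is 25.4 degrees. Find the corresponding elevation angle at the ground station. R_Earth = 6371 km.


r = R_E + alt = 10008.6710 km
Law of sines in the satellite / Earth-center / ground-point triangle:
  sin(nadir)/R_E = sin(90 + el)/r  =>  cos(el) = (r/R_E)*sin(nadir)
cos(el) = (10008.6710 / 6371.0000) * sin(25.4 deg) = 0.6738456
el = arccos(0.6738456) = 47.6354 deg
(Earth-central angle = 90 - nadir - el = 16.9646 deg)

47.6354 degrees


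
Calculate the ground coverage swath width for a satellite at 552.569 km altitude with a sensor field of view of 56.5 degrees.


FOV = 56.5 deg = 0.986111 rad
swath = 2 * alt * tan(FOV/2) = 2 * 552.569 * tan(0.4930555)
swath = 2 * 552.569 * 0.5373194
swath = 593.8121 km

593.8121 km


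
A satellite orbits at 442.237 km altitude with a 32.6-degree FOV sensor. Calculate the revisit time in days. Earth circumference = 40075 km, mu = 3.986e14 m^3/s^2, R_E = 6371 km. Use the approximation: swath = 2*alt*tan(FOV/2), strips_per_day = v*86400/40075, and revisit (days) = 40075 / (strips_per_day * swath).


swath = 2*442.237*tan(0.2844887) = 258.6383 km
v = sqrt(mu/r) = 7648.7752 m/s = 7.6488 km/s
strips/day = v*86400/40075 = 7.6488*86400/40075 = 16.4904
coverage/day = strips * swath = 16.4904 * 258.6383 = 4265.0580 km
revisit = 40075 / 4265.0580 = 9.3961 days

9.3961 days


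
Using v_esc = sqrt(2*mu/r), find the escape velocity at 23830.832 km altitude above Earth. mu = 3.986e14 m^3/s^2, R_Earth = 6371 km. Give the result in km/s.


r = 6371.0 + 23830.832 = 30201.8320 km = 3.0201832e+07 m
v_esc = sqrt(2*mu/r) = sqrt(2*3.986e14 / 3.0201832e+07)
v_esc = 5137.6794 m/s = 5.1377 km/s

5.1377 km/s


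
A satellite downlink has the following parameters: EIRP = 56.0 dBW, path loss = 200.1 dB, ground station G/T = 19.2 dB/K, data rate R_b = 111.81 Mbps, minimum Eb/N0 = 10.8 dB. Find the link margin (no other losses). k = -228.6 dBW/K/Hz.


C/N0 = EIRP - FSPL + G/T - k = 56.0 - 200.1 + 19.2 - (-228.6)
C/N0 = 103.7000 dB-Hz
R_b = 111.81 Mbps = 1.1181e+08 bps -> 10*log10(R_b) = 80.4848 dB-Hz
Eb/N0 = C/N0 - 10*log10(R_b) = 103.7000 - 80.4848 = 23.2152 dB
Margin = Eb/N0 - Eb/N0_req = 23.2152 - 10.8 = 12.4152 dB (link closes)

12.4152 dB


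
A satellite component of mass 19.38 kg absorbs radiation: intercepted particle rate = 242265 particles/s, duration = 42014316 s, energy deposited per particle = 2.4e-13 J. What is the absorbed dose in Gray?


Total energy deposited = rate * time * E_per
  = 242265 * 42014316 * 2.4e-13 = 2.4429 J
Dose = E_total / mass = 2.4429 / 19.38
Dose = 0.1260508 Gy

0.1261 Gy


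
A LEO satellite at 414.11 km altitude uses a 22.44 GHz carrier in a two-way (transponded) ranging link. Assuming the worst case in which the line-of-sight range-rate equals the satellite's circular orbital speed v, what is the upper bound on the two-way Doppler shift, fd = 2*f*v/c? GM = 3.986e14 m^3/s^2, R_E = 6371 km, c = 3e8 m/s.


r = 6.78511e+06 m
v = sqrt(mu/r) = 7664.6125 m/s (worst-case radial velocity)
f = 22.44 GHz = 2.244e+10 Hz
fd = 2*f*v/c = 2*2.244e+10*7664.6125/3.0e+08
fd = 1.146626e+06 Hz

1.1466e+06 Hz


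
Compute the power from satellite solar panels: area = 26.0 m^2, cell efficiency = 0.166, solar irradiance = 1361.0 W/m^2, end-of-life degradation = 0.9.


P = area * eta * S * degradation
P = 26.0 * 0.166 * 1361.0 * 0.9
P = 5286.6684 W

5286.6684 W


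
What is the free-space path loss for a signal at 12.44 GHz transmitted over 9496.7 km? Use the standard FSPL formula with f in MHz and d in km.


f = 12.44 GHz = 12440.0000 MHz
d = 9496.7 km
FSPL = 32.44 + 20*log10(12440.0000) + 20*log10(9496.7)
FSPL = 32.44 + 81.8964 + 79.5515
FSPL = 193.8879 dB

193.8879 dB


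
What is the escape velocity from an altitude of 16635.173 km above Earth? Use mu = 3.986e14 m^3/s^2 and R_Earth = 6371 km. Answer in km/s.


r = 6371.0 + 16635.173 = 23006.1730 km = 2.3006173e+07 m
v_esc = sqrt(2*mu/r) = sqrt(2*3.986e14 / 2.3006173e+07)
v_esc = 5886.5584 m/s = 5.8866 km/s

5.8866 km/s


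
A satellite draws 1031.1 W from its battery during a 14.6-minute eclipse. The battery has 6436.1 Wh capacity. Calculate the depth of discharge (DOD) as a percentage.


E_used = P * t / 60 = 1031.1 * 14.6 / 60 = 250.9010 Wh
DOD = E_used / E_total * 100 = 250.9010 / 6436.1 * 100
DOD = 3.8983 %

3.8983 %


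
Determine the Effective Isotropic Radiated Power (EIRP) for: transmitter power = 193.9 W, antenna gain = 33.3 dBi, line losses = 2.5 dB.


Pt = 193.9 W = 22.8758 dBW
EIRP = Pt_dBW + Gt - losses = 22.8758 + 33.3 - 2.5 = 53.6758 dBW

53.6758 dBW


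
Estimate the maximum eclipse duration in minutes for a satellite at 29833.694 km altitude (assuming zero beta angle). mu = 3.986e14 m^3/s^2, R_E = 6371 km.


r = 36204.6940 km
T = 1142.6344 min
Eclipse fraction = arcsin(R_E/r)/pi = arcsin(6371.0000/36204.6940)/pi
= arcsin(0.1759717)/pi = 0.05630671
Eclipse duration = 0.05630671 * 1142.6344 = 64.3380 min

64.3380 minutes


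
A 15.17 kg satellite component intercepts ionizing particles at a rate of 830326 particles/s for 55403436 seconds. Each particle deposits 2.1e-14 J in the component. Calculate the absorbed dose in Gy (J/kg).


Total energy deposited = rate * time * E_per
  = 830326 * 55403436 * 2.1e-14 = 0.9660612 J
Dose = E_total / mass = 0.9660612 / 15.17
Dose = 0.06368235 Gy

0.0637 Gy


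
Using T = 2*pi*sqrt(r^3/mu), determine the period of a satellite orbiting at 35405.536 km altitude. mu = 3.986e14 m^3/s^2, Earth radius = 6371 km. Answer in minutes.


r = 41776.5360 km = 4.1776536e+07 m
T = 2*pi*sqrt(r^3/mu) = 2*pi*sqrt(7.2911709e+22 / 3.986e14)
T = 84978.6566 s = 1416.3109 min

1416.3109 minutes


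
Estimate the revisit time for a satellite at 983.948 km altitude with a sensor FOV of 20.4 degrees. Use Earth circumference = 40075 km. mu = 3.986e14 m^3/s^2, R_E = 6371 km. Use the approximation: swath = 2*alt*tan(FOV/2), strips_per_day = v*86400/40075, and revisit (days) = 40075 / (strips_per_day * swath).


swath = 2*983.948*tan(0.1780236) = 354.0804 km
v = sqrt(mu/r) = 7361.7123 m/s = 7.3617 km/s
strips/day = v*86400/40075 = 7.3617*86400/40075 = 15.8715
coverage/day = strips * swath = 15.8715 * 354.0804 = 5619.8007 km
revisit = 40075 / 5619.8007 = 7.1310 days

7.1310 days


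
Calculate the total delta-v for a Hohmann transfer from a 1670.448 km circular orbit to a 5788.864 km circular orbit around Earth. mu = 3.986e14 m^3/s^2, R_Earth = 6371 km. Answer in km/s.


r1 = 8041.4480 km = 8.041448e+06 m
r2 = 12159.8640 km = 1.2159864e+07 m
dv1 = sqrt(mu/r1)*(sqrt(2*r2/(r1+r2)) - 1) = 684.4005 m/s
dv2 = sqrt(mu/r2)*(1 - sqrt(2*r1/(r1+r2))) = 616.8416 m/s
total dv = |dv1| + |dv2| = 684.4005 + 616.8416 = 1301.2422 m/s = 1.3012 km/s

1.3012 km/s


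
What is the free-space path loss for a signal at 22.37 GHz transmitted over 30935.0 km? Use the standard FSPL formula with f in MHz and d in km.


f = 22.37 GHz = 22370.0000 MHz
d = 30935.0 km
FSPL = 32.44 + 20*log10(22370.0000) + 20*log10(30935.0)
FSPL = 32.44 + 86.9933 + 89.8090
FSPL = 209.2423 dB

209.2423 dB


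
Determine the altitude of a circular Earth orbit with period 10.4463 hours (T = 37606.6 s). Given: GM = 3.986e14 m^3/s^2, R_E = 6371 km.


T = 37606.6 s
r = (mu*T^2/(4*pi^2))^(1/3) = (3.986e14 * 37606.6^2 / (4*pi^2))^(1/3)
r = 2.426062e+07 m = 24260.6202 km
alt = r - R_E = 24260.6202 - 6371 = 17889.6202 km

17889.6202 km


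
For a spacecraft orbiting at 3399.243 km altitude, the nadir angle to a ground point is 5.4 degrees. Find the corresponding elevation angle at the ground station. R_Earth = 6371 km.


r = R_E + alt = 9770.2430 km
Law of sines in the satellite / Earth-center / ground-point triangle:
  sin(nadir)/R_E = sin(90 + el)/r  =>  cos(el) = (r/R_E)*sin(nadir)
cos(el) = (9770.2430 / 6371.0000) * sin(5.4 deg) = 0.1443197
el = arccos(0.1443197) = 81.7021 deg
(Earth-central angle = 90 - nadir - el = 2.8979 deg)

81.7021 degrees


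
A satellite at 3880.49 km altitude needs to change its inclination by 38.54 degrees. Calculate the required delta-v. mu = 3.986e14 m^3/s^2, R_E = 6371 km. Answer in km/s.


r = 10251.4900 km = 1.025149e+07 m
V = sqrt(mu/r) = 6235.5555 m/s
di = 38.54 deg = 0.6726499 rad
dV = 2*V*sin(di/2) = 2*6235.5555*sin(0.3363249)
dV = 4115.7182 m/s = 4.1157 km/s

4.1157 km/s


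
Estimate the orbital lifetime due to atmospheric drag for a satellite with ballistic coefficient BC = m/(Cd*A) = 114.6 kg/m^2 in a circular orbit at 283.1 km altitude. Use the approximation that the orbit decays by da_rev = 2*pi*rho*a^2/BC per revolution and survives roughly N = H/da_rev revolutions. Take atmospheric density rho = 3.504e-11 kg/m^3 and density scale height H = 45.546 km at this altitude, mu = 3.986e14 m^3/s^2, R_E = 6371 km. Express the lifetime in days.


a = R_E + alt = 6654.1000 km = 6.6541e+06 m
da_rev = 2*pi*rho*a^2/BC = 2*pi*3.504e-11*(6.6541e+06)^2/114.6 = 85.062471 m per revolution
N = H/da_rev = 45546.0000 m / 85.062471 m = 535.4418 revolutions
P = 2*pi*sqrt(a^3/mu) = 5401.8834 s
lifetime = N*P = 535.4418 * 5401.8834 = 2.892394e+06 s = 33.4768 days

33.4768 days


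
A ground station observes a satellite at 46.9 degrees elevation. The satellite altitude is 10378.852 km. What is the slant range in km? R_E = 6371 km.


h = 10378.852 km, el = 46.9 deg
d = -R_E*sin(el) + sqrt((R_E*sin(el))^2 + 2*R_E*h + h^2)
d = -6371.0000*sin(0.8185594) + sqrt((6371.0000*0.7301623)^2 + 2*6371.0000*10378.852 + 10378.852^2)
d = 11522.4287 km

11522.4287 km


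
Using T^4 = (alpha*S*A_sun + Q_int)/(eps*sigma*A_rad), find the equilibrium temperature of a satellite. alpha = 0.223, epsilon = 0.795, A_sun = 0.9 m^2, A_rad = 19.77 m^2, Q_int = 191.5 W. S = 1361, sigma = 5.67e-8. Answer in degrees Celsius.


Numerator = alpha*S*A_sun + Q_int = 0.223*1361*0.9 + 191.5 = 464.6527 W
Denominator = eps*sigma*A_rad = 0.795*5.67e-8*19.77 = 8.911624e-07 W/K^4
T^4 = 5.214007e+08 K^4
T = 151.1099 K = -122.0401 C

-122.0401 degrees Celsius


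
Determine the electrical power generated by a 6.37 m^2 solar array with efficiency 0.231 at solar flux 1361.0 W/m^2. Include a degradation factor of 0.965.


P = area * eta * S * degradation
P = 6.37 * 0.231 * 1361.0 * 0.965
P = 1932.5772 W

1932.5772 W


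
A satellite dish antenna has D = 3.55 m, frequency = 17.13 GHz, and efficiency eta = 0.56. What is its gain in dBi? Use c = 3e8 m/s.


lambda = c/f = 3e8 / 1.713e+10 = 0.01751313 m
G = eta*(pi*D/lambda)^2 = 0.56*(pi*3.55/0.01751313)^2
G = 227099.7703 (linear)
G = 10*log10(227099.7703) = 53.5622 dBi

53.5622 dBi


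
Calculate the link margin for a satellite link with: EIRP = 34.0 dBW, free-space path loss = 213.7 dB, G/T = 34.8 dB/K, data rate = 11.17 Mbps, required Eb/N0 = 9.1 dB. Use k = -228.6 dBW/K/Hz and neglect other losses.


C/N0 = EIRP - FSPL + G/T - k = 34.0 - 213.7 + 34.8 - (-228.6)
C/N0 = 83.7000 dB-Hz
R_b = 11.17 Mbps = 1.117e+07 bps -> 10*log10(R_b) = 70.4805 dB-Hz
Eb/N0 = C/N0 - 10*log10(R_b) = 83.7000 - 70.4805 = 13.2195 dB
Margin = Eb/N0 - Eb/N0_req = 13.2195 - 9.1 = 4.1195 dB (link closes)

4.1195 dB


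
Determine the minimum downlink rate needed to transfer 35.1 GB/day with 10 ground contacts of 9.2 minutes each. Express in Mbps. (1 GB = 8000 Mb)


total contact time = 10 * 9.2 * 60 = 5520.0000 s
data = 35.1 GB = 280800.0000 Mb
rate = 280800.0000 / 5520.0000 = 50.8696 Mbps

50.8696 Mbps


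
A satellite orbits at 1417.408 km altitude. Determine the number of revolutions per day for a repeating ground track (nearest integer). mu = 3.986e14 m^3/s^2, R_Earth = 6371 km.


r = 7.788408e+06 m
T = 2*pi*sqrt(r^3/mu) = 6840.4435 s = 114.0074 min
revs/day = 1440 / 114.0074 = 12.6308
Rounded: 13 revolutions per day

13 revolutions per day


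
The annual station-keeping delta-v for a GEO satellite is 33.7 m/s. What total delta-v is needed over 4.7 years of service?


dV = rate * years = 33.7 * 4.7
dV = 158.3900 m/s

158.3900 m/s


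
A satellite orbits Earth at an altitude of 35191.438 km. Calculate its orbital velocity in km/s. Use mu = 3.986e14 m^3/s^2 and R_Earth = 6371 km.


r = R_E + alt = 6371.0 + 35191.438 = 41562.4380 km = 4.1562438e+07 m
v = sqrt(mu/r) = sqrt(3.986e14 / 4.1562438e+07) = 3096.8355 m/s = 3.0968 km/s

3.0968 km/s


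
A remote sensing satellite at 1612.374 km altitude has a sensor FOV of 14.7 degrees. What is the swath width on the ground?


FOV = 14.7 deg = 0.2565634 rad
swath = 2 * alt * tan(FOV/2) = 2 * 1612.374 * tan(0.1282817)
swath = 2 * 1612.374 * 0.12899
swath = 415.9604 km

415.9604 km


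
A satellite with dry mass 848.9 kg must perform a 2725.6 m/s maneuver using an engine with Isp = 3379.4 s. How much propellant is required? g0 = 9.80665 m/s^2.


ve = Isp * g0 = 3379.4 * 9.80665 = 33140.593010 m/s
mass ratio = exp(dv/ve) = exp(2725.6/33140.593010) = 1.08572020
m_prop = m_dry * (mr - 1) = 848.9 * (1.08572020 - 1)
m_prop = 72.7679 kg

72.7679 kg


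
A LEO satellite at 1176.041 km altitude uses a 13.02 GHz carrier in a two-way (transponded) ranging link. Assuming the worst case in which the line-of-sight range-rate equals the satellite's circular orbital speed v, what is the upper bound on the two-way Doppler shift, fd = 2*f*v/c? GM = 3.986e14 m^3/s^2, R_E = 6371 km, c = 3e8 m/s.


r = 7.547041e+06 m
v = sqrt(mu/r) = 7267.4205 m/s (worst-case radial velocity)
f = 13.02 GHz = 1.302e+10 Hz
fd = 2*f*v/c = 2*1.302e+10*7267.4205/3.0e+08
fd = 630812.1036 Hz

630812.1036 Hz


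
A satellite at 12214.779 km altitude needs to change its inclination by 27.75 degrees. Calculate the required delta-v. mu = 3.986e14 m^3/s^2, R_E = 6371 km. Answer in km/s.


r = 18585.7790 km = 1.8585779e+07 m
V = sqrt(mu/r) = 4631.0371 m/s
di = 27.75 deg = 0.4843289 rad
dV = 2*V*sin(di/2) = 2*4631.0371*sin(0.2421644)
dV = 2221.0868 m/s = 2.2211 km/s

2.2211 km/s
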